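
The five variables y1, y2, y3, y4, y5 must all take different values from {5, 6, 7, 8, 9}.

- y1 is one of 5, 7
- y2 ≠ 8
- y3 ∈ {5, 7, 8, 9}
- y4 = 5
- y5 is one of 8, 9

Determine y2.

y4's domain is down to {5}, so y4 = 5. Remove 5 from y1, y2, y3.
y1 must be 7 (only option left). Strike 7 from y2, y3.
Among the 3 still-open variables, 6 fits only y2 (and all 3 values in {6, 8, 9} must be used), so y2 = 6.

6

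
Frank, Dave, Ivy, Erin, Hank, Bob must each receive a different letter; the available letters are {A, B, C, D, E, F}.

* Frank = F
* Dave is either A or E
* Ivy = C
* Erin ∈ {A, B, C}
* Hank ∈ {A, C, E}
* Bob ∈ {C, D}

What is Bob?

Frank has just one choice, so Frank = F.
Ivy must be C (only option left). Strike C from Erin, Hank, Bob.
So Bob = D.

D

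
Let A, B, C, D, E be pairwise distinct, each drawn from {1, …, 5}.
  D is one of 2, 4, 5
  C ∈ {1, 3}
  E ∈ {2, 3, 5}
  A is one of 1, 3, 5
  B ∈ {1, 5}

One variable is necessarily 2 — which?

E

Among the 5 variables, 4 fits only D (and all 5 values in {1, 2, 3, 4, 5} must be used), so D = 4.
The 4 still-open variables draw from only 4 values {1, 2, 3, 5}, so each is used; only E can be 2, hence E = 2.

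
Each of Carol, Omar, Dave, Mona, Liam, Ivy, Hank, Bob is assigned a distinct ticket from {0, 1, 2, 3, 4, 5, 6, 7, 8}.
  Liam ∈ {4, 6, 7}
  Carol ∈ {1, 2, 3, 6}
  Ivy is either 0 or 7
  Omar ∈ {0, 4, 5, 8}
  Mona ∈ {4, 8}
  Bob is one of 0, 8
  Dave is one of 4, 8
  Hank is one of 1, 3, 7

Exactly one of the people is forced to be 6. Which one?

The 2 variables Dave and Mona are confined to {4, 8}, which locks those values in; drop them from Omar, Liam, Bob.
Bob must be 0 (only option left). So Omar, Ivy can't be 0.
That leaves Omar = 5.
Ivy must be 7 (only option left). Remove 7 from Liam, Hank.
So 6 goes to Liam.

Liam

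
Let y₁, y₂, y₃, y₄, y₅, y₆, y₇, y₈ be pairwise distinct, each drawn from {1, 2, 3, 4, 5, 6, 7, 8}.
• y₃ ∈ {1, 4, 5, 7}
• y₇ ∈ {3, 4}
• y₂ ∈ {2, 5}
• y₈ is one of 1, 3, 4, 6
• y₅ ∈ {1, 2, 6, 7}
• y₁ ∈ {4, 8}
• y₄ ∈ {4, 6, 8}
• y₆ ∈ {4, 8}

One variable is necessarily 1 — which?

y₈

y₁ and y₆ share exactly the 2 values {4, 8}; by pigeonhole those values go to them, so strike 4, 8 from y₃, y₄, y₇, y₈.
y₄'s domain is down to {6}, so y₄ = 6. Eliminate 6 elsewhere: y₅, y₈.
That leaves y₇ = 3. Strike 3 from y₈.
So 1 goes to y₈.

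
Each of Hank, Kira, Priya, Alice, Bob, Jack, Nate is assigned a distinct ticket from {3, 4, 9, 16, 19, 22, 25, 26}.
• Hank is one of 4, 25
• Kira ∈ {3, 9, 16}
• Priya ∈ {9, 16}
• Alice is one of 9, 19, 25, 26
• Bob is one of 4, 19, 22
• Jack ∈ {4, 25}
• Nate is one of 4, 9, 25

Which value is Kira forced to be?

3

The 2 variables Hank and Jack are confined to {4, 25}, which locks those values in; drop them from Alice, Bob, Nate.
Nate must be 9 (only option left). Strike 9 from Kira, Priya, Alice.
Priya must be 16 (only option left). Remove 16 from Kira.
So Kira = 3.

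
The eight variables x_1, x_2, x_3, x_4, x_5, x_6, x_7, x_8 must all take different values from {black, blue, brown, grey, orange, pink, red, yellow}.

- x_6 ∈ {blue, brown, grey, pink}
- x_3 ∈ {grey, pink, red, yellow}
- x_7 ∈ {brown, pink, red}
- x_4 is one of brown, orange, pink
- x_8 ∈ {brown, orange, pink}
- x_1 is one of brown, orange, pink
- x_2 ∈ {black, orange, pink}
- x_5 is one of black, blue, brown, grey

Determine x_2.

Among the 8 variables, yellow fits only x_3 (and all 8 values in {black, blue, brown, grey, orange, pink, red, yellow} must be used), so x_3 = yellow.
Among the 7 still-open variables, red fits only x_7 (and all 7 values in {black, blue, brown, grey, orange, pink, red} must be used), so x_7 = red.
x_1, x_4, x_8 share exactly the 3 values {brown, orange, pink}; by pigeonhole those values go to them, so strike brown, orange, pink from x_2, x_5, x_6.
So x_2 = black.

black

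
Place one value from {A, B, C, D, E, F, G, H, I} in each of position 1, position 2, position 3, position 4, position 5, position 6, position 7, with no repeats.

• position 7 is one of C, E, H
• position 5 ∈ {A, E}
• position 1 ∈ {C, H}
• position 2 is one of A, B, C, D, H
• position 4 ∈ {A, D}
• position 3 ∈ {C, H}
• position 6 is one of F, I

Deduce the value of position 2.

B

The 2 variables position 1 and position 3 are confined to {C, H}, which locks those values in; drop them from position 2, position 7.
position 7 has just one choice, so position 7 = E. So position 5 can't be E.
position 5 must be A (only option left). Strike A from position 2, position 4.
That leaves position 4 = D. So position 2 can't be D.
So position 2 = B.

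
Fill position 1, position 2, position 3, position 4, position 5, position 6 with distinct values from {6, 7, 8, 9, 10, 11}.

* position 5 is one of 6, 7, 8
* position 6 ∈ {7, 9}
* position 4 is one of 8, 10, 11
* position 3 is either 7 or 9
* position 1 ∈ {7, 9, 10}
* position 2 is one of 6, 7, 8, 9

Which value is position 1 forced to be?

10

The 6 variables together cover exactly {6, 7, 8, 9, 10, 11} — 6 values for 6 variables — and 11 appears only in position 4's list, so position 4 = 11.
Among the 5 still-open variables, 10 fits only position 1 (and all 5 values in {6, 7, 8, 9, 10} must be used), so position 1 = 10.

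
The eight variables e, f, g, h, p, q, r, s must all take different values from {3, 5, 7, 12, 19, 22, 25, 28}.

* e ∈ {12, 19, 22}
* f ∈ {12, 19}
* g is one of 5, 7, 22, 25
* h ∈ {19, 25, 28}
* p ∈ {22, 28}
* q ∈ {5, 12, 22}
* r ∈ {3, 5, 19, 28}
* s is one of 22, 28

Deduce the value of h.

The 8 variables draw from only 8 values {3, 5, 7, 12, 19, 22, 25, 28}, so each is used; only r can be 3, hence r = 3.
The 7 still-open variables draw from only 7 values {5, 7, 12, 19, 22, 25, 28}, so each is used; only g can be 7, hence g = 7.
The 6 still-open variables together cover exactly {5, 12, 19, 22, 25, 28} — 6 values for 6 variables — and 5 appears only in q's list, so q = 5.
The 5 still-open variables draw from only 5 values {12, 19, 22, 25, 28}, so each is used; only h can be 25, hence h = 25.

25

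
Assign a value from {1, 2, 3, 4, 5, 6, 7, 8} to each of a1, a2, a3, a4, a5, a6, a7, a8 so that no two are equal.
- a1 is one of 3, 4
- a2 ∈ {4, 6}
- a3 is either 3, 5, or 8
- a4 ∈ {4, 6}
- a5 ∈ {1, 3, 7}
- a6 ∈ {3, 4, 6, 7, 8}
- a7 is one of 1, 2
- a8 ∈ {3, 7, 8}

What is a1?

3

Among the 8 variables, 2 fits only a7 (and all 8 values in {1, 2, 3, 4, 5, 6, 7, 8} must be used), so a7 = 2.
The 7 still-open variables together cover exactly {1, 3, 4, 5, 6, 7, 8} — 7 values for 7 variables — and 1 appears only in a5's list, so a5 = 1.
The 6 still-open variables together cover exactly {3, 4, 5, 6, 7, 8} — 6 values for 6 variables — and 5 appears only in a3's list, so a3 = 5.
a2 and a4 between them cover only {4, 6} — a naked pair. Remove those values from a1, a6.
So a1 = 3.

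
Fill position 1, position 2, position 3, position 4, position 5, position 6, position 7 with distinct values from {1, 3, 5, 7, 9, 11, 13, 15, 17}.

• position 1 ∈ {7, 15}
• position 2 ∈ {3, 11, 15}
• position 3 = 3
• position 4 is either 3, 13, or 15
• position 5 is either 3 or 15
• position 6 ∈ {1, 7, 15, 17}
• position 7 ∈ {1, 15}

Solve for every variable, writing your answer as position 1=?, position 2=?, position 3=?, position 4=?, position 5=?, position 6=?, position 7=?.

position 1=7, position 2=11, position 3=3, position 4=13, position 5=15, position 6=17, position 7=1

position 3 has just one choice, so position 3 = 3. Remove 3 from position 2, position 4, position 5.
position 5 has just one choice, so position 5 = 15. So position 1, position 2, position 4, position 6, position 7 can't be 15.
position 7 must be 1 (only option left). Strike 1 from position 6.
position 1's domain is down to {7}, so position 1 = 7. Eliminate 7 elsewhere: position 6.
That leaves position 2 = 11.
position 4 must be 13 (only option left).
position 6 must be 17 (only option left).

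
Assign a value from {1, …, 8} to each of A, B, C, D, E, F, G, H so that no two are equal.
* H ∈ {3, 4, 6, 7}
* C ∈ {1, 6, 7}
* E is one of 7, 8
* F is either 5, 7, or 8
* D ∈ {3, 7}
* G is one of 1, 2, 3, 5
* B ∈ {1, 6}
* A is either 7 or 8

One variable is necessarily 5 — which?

F

The 8 variables draw from only 8 values {1, 2, 3, 4, 5, 6, 7, 8}, so each is used; only G can be 2, hence G = 2.
Among the 7 still-open variables, 4 fits only H (and all 7 values in {1, 3, 4, 5, 6, 7, 8} must be used), so H = 4.
The 6 still-open variables draw from only 6 values {1, 3, 5, 6, 7, 8}, so each is used; only D can be 3, hence D = 3.
Among the 5 still-open variables, 5 fits only F (and all 5 values in {1, 5, 6, 7, 8} must be used), so F = 5.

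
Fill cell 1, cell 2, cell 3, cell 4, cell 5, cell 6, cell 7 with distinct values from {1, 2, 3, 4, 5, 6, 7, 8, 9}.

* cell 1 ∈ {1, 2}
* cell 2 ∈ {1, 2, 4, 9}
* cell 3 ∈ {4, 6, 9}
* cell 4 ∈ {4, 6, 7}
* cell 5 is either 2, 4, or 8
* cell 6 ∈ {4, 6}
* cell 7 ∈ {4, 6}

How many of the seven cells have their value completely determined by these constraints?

3

Among the 7 variables, 7 fits only cell 4 (and all 7 values in {1, 2, 4, 6, 7, 8, 9} must be used), so cell 4 = 7.
The 6 still-open variables together cover exactly {1, 2, 4, 6, 8, 9} — 6 values for 6 variables — and 8 appears only in cell 5's list, so cell 5 = 8.
The 2 variables cell 6 and cell 7 are confined to {4, 6}, which locks those values in; drop them from cell 2, cell 3.
That leaves cell 3 = 9. Eliminate 9 elsewhere: cell 2.
Determined: cell 3=9, cell 4=7, cell 5=8. The other cells each still have more than one consistent value. That makes 3.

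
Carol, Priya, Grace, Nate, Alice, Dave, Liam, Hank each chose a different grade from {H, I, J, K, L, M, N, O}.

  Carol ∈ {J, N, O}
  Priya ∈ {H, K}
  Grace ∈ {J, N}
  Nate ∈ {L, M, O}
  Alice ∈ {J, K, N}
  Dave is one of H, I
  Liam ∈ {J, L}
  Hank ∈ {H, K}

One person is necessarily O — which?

The 8 variables draw from only 8 values {H, I, J, K, L, M, N, O}, so each is used; only Dave can be I, hence Dave = I.
The 7 still-open variables draw from only 7 values {H, J, K, L, M, N, O}, so each is used; only Nate can be M, hence Nate = M.
The 6 still-open variables draw from only 6 values {H, J, K, L, N, O}, so each is used; only Liam can be L, hence Liam = L.
The 5 still-open variables draw from only 5 values {H, J, K, N, O}, so each is used; only Carol can be O, hence Carol = O.

Carol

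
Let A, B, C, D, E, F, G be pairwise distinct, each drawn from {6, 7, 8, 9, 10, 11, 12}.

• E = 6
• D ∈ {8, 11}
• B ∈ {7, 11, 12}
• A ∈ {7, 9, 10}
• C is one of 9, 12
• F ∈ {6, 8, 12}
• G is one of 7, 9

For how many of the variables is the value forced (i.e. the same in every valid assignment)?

E's domain is down to {6}, so E = 6. So F can't be 6.
The 6 still-open variables draw from only 6 values {7, 8, 9, 10, 11, 12}, so each is used; only A can be 10, hence A = 10.
Determined: A=10, E=6. The other variables each still have more than one consistent value. That makes 2.

2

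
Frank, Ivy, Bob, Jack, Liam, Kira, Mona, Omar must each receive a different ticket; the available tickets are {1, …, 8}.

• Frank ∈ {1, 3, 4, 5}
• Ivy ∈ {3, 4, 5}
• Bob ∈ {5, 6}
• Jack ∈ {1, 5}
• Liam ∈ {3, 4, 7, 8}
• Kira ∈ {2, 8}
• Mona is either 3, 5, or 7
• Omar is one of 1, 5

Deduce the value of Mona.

7

The 8 variables together cover exactly {1, 2, 3, 4, 5, 6, 7, 8} — 8 values for 8 variables — and 2 appears only in Kira's list, so Kira = 2.
The 7 still-open variables draw from only 7 values {1, 3, 4, 5, 6, 7, 8}, so each is used; only Bob can be 6, hence Bob = 6.
Among the 6 still-open variables, 8 fits only Liam (and all 6 values in {1, 3, 4, 5, 7, 8} must be used), so Liam = 8.
Among the 5 still-open variables, 7 fits only Mona (and all 5 values in {1, 3, 4, 5, 7} must be used), so Mona = 7.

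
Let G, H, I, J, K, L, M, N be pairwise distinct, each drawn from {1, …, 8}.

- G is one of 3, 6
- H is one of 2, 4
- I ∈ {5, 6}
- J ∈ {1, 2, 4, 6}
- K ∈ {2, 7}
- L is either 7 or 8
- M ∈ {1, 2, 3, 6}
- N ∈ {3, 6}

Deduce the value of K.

The 8 variables together cover exactly {1, 2, 3, 4, 5, 6, 7, 8} — 8 values for 8 variables — and 5 appears only in I's list, so I = 5.
The 7 still-open variables together cover exactly {1, 2, 3, 4, 6, 7, 8} — 7 values for 7 variables — and 8 appears only in L's list, so L = 8.
The 6 still-open variables together cover exactly {1, 2, 3, 4, 6, 7} — 6 values for 6 variables — and 7 appears only in K's list, so K = 7.

7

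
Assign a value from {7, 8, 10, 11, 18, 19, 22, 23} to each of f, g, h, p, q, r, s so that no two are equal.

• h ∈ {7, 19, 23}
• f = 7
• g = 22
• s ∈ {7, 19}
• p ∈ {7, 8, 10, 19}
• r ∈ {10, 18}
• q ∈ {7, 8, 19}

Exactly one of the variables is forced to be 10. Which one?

f has just one choice, so f = 7. Remove 7 from h, p, q, s.
That leaves g = 22.
s has just one choice, so s = 19. So h, p, q can't be 19.
That leaves h = 23.
That leaves q = 8. So p can't be 8.
So 10 goes to p.

p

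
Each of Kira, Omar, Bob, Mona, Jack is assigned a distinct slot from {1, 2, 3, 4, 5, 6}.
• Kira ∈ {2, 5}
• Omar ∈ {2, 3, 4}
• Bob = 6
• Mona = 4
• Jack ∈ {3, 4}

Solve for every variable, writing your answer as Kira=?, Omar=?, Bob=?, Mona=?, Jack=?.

Bob has just one choice, so Bob = 6.
Mona must be 4 (only option left). Eliminate 4 elsewhere: Omar, Jack.
That leaves Jack = 3. So Omar can't be 3.
Omar has just one choice, so Omar = 2. Eliminate 2 elsewhere: Kira.
Kira's domain is down to {5}, so Kira = 5.

Kira=5, Omar=2, Bob=6, Mona=4, Jack=3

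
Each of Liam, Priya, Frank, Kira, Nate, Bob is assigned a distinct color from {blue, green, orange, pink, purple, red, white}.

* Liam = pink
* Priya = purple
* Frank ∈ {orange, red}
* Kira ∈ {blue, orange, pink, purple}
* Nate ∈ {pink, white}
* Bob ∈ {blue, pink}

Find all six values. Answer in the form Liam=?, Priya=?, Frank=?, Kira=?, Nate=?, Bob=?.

Liam=pink, Priya=purple, Frank=red, Kira=orange, Nate=white, Bob=blue

Liam has just one choice, so Liam = pink. Strike pink from Kira, Nate, Bob.
Priya has just one choice, so Priya = purple. So Kira can't be purple.
Nate's domain is down to {white}, so Nate = white.
Bob's domain is down to {blue}, so Bob = blue. Remove blue from Kira.
Kira has just one choice, so Kira = orange. Eliminate orange elsewhere: Frank.
Frank must be red (only option left).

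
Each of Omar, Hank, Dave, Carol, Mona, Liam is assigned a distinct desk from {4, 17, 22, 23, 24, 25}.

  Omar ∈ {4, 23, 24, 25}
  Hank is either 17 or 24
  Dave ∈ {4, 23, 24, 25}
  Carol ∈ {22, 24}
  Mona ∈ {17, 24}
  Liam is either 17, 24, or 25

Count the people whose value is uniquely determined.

Among the 6 variables, 22 fits only Carol (and all 6 values in {4, 17, 22, 23, 24, 25} must be used), so Carol = 22.
Hank and Mona between them cover only {17, 24} — a naked pair. Remove those values from Omar, Dave, Liam.
Liam has just one choice, so Liam = 25. So Omar, Dave can't be 25.
Determined: Carol=22, Liam=25. The other people each still have more than one consistent value. That makes 2.

2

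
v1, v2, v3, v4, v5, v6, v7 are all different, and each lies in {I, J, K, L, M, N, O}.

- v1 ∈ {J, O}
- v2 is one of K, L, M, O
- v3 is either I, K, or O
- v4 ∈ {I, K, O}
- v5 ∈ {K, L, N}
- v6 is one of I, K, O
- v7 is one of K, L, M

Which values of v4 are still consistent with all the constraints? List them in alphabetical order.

I, K, O

The 7 variables together cover exactly {I, J, K, L, M, N, O} — 7 values for 7 variables — and J appears only in v1's list, so v1 = J.
The 6 still-open variables together cover exactly {I, K, L, M, N, O} — 6 values for 6 variables — and N appears only in v5's list, so v5 = N.
v3, v4, v6 share exactly the 3 values {I, K, O}; by pigeonhole those values go to them, so strike I, K, O from v2, v7.
No further eliminations apply; v4 can still be any of I, K, O.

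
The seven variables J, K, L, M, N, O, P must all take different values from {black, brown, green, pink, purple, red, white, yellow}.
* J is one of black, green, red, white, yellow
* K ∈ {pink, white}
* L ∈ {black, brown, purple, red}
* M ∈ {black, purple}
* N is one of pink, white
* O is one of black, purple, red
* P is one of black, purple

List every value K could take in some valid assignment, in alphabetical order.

pink, white

K and N share exactly the 2 values {pink, white}; by pigeonhole those values go to them, so strike pink, white from J.
M and P between them cover only {black, purple} — a naked pair. Remove those values from J, L, O.
O must be red (only option left). Eliminate red elsewhere: J, L.
That leaves L = brown.
No further eliminations apply; K can still be any of pink, white.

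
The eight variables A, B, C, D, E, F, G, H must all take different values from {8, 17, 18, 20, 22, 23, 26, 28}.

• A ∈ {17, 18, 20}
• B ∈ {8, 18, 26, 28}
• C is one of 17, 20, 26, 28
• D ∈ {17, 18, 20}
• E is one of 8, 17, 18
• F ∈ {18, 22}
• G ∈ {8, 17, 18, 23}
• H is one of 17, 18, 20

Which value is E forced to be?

8

The 8 variables together cover exactly {8, 17, 18, 20, 22, 23, 26, 28} — 8 values for 8 variables — and 22 appears only in F's list, so F = 22.
Among the 7 still-open variables, 23 fits only G (and all 7 values in {8, 17, 18, 20, 23, 26, 28} must be used), so G = 23.
The 3 variables A, D, H are confined to {17, 18, 20}, which locks those values in; drop them from B, C, E.
So E = 8.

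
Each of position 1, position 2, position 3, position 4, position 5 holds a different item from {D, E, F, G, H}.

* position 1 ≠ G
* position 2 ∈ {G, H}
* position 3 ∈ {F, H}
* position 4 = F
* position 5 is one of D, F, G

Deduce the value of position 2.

G

position 4 must be F (only option left). Eliminate F elsewhere: position 1, position 3, position 5.
position 3 has just one choice, so position 3 = H. Remove H from position 1, position 2.
So position 2 = G.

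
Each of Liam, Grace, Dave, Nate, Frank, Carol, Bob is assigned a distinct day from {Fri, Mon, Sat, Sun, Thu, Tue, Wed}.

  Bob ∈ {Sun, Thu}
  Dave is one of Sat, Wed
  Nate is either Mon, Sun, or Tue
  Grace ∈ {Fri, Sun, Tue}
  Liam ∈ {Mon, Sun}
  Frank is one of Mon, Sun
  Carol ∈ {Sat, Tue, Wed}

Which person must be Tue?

Nate

Among the 7 variables, Fri fits only Grace (and all 7 values in {Fri, Mon, Sat, Sun, Thu, Tue, Wed} must be used), so Grace = Fri.
Among the 6 still-open variables, Thu fits only Bob (and all 6 values in {Mon, Sat, Sun, Thu, Tue, Wed} must be used), so Bob = Thu.
Liam and Frank share exactly the 2 values {Mon, Sun}; by pigeonhole those values go to them, so strike Mon, Sun from Nate.
So Tue goes to Nate.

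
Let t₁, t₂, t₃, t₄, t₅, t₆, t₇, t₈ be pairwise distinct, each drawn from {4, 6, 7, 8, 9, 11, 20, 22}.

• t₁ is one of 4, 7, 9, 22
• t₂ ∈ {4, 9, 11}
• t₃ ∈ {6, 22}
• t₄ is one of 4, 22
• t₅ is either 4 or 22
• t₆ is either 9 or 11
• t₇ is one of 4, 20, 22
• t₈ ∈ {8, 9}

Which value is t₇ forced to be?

The 8 variables together cover exactly {4, 6, 7, 8, 9, 11, 20, 22} — 8 values for 8 variables — and 6 appears only in t₃'s list, so t₃ = 6.
The 7 still-open variables together cover exactly {4, 7, 8, 9, 11, 20, 22} — 7 values for 7 variables — and 7 appears only in t₁'s list, so t₁ = 7.
The 6 still-open variables together cover exactly {4, 8, 9, 11, 20, 22} — 6 values for 6 variables — and 8 appears only in t₈'s list, so t₈ = 8.
Among the 5 still-open variables, 20 fits only t₇ (and all 5 values in {4, 9, 11, 20, 22} must be used), so t₇ = 20.

20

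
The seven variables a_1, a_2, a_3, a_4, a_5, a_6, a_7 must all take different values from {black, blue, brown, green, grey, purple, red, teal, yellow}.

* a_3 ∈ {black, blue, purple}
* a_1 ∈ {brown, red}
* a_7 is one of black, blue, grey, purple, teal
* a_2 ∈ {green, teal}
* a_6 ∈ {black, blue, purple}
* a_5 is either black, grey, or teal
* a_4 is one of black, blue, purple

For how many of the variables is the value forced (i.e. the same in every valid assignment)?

1

The 3 variables a_3, a_4, a_6 are confined to {black, blue, purple}, which locks those values in; drop them from a_5, a_7.
a_5 and a_7 share exactly the 2 values {grey, teal}; by pigeonhole those values go to them, so strike grey, teal from a_2.
a_2 has just one choice, so a_2 = green.
Determined: a_2=green. The other variables each still have more than one consistent value. That makes 1.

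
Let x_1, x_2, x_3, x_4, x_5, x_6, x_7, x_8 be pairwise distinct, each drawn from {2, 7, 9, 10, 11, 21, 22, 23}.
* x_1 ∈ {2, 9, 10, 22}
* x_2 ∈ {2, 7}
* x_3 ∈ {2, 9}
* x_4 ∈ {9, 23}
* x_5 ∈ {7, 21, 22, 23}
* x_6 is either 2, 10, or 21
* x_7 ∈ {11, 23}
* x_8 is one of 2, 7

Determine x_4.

23

The 8 variables draw from only 8 values {2, 7, 9, 10, 11, 21, 22, 23}, so each is used; only x_7 can be 11, hence x_7 = 11.
x_2 and x_8 share exactly the 2 values {2, 7}; by pigeonhole those values go to them, so strike 2, 7 from x_1, x_3, x_5, x_6.
x_3 must be 9 (only option left). So x_1, x_4 can't be 9.
So x_4 = 23.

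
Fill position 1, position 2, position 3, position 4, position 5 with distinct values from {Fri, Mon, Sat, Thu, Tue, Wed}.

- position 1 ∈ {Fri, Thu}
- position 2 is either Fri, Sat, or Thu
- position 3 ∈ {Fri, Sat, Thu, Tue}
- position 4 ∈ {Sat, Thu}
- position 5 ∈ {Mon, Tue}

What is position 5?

Among the 5 variables, Mon fits only position 5 (and all 5 values in {Fri, Mon, Sat, Thu, Tue} must be used), so position 5 = Mon.

Mon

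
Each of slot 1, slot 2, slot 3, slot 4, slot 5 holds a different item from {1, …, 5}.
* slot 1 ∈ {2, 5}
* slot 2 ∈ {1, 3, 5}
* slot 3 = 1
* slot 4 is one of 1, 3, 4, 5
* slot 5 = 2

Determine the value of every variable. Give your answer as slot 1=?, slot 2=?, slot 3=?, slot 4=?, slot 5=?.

slot 3 must be 1 (only option left). Remove 1 from slot 2, slot 4.
slot 5's domain is down to {2}, so slot 5 = 2. Eliminate 2 elsewhere: slot 1.
slot 1 must be 5 (only option left). Remove 5 from slot 2, slot 4.
slot 2 has just one choice, so slot 2 = 3. Eliminate 3 elsewhere: slot 4.
slot 4 has just one choice, so slot 4 = 4.

slot 1=5, slot 2=3, slot 3=1, slot 4=4, slot 5=2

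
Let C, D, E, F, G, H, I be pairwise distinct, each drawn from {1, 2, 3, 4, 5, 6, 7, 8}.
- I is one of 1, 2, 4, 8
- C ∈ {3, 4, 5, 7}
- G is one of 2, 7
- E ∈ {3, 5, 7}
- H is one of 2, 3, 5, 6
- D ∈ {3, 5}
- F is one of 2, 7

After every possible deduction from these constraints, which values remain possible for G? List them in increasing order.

F and G share exactly the 2 values {2, 7}; by pigeonhole those values go to them, so strike 2, 7 from C, E, H, I.
D and E share exactly the 2 values {3, 5}; by pigeonhole those values go to them, so strike 3, 5 from C, H.
That leaves C = 4. Remove 4 from I.
That leaves H = 6.
No further eliminations apply; G can still be any of 2, 7.

2, 7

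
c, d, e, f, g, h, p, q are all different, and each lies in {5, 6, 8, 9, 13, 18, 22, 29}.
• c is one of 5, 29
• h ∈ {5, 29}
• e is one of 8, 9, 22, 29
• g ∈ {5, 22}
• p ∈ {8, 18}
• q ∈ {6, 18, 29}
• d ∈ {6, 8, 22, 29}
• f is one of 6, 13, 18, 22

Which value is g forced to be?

22

Among the 8 variables, 9 fits only e (and all 8 values in {5, 6, 8, 9, 13, 18, 22, 29} must be used), so e = 9.
The 7 still-open variables together cover exactly {5, 6, 8, 13, 18, 22, 29} — 7 values for 7 variables — and 13 appears only in f's list, so f = 13.
c and h share exactly the 2 values {5, 29}; by pigeonhole those values go to them, so strike 5, 29 from d, g, q.
So g = 22.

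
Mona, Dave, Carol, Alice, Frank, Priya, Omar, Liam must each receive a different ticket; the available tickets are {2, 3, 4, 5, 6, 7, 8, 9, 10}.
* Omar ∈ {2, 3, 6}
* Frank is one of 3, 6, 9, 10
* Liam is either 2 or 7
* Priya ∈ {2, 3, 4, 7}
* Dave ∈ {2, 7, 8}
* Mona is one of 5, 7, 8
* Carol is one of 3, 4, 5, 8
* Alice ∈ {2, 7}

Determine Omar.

Alice and Liam between them cover only {2, 7} — a naked pair. Remove those values from Mona, Dave, Priya, Omar.
That leaves Dave = 8. Strike 8 from Mona, Carol.
Mona's domain is down to {5}, so Mona = 5. Remove 5 from Carol.
Carol and Priya between them cover only {3, 4} — a naked pair. Remove those values from Frank, Omar.
So Omar = 6.

6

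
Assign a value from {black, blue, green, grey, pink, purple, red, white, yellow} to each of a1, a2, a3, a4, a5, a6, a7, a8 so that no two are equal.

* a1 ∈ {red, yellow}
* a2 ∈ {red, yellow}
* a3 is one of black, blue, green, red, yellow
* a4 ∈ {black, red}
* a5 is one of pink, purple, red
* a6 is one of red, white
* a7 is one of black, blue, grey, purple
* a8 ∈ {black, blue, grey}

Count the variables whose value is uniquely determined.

2

a1 and a2 between them cover only {red, yellow} — a naked pair. Remove those values from a3, a4, a5, a6.
That leaves a4 = black. Eliminate black elsewhere: a3, a7, a8.
a6 has just one choice, so a6 = white.
Determined: a4=black, a6=white. The other variables each still have more than one consistent value. That makes 2.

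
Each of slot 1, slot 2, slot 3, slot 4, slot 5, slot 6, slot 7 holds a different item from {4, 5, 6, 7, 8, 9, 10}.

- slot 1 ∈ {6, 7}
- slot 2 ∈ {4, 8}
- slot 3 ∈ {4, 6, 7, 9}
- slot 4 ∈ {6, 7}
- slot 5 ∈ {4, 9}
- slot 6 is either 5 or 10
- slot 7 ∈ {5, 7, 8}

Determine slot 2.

The 7 variables draw from only 7 values {4, 5, 6, 7, 8, 9, 10}, so each is used; only slot 6 can be 10, hence slot 6 = 10.
The 6 still-open variables draw from only 6 values {4, 5, 6, 7, 8, 9}, so each is used; only slot 7 can be 5, hence slot 7 = 5.
The 5 still-open variables together cover exactly {4, 6, 7, 8, 9} — 5 values for 5 variables — and 8 appears only in slot 2's list, so slot 2 = 8.

8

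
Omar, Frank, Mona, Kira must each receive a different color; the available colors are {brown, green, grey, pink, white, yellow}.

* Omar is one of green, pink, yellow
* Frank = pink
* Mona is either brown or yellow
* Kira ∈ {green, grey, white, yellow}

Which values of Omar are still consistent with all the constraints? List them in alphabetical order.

green, yellow

Frank must be pink (only option left). Eliminate pink elsewhere: Omar.
No further eliminations apply; Omar can still be any of green, yellow.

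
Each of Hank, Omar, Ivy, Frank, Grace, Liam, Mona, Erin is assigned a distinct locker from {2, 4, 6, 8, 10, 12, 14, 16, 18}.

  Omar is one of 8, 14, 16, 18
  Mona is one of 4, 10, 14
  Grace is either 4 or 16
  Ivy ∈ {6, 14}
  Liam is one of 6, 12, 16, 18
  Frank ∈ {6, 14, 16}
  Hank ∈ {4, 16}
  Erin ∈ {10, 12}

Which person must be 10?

Mona

Among the 8 variables, 8 fits only Omar (and all 8 values in {4, 6, 8, 10, 12, 14, 16, 18} must be used), so Omar = 8.
The 7 still-open variables together cover exactly {4, 6, 10, 12, 14, 16, 18} — 7 values for 7 variables — and 18 appears only in Liam's list, so Liam = 18.
The 6 still-open variables together cover exactly {4, 6, 10, 12, 14, 16} — 6 values for 6 variables — and 12 appears only in Erin's list, so Erin = 12.
Among the 5 still-open variables, 10 fits only Mona (and all 5 values in {4, 6, 10, 14, 16} must be used), so Mona = 10.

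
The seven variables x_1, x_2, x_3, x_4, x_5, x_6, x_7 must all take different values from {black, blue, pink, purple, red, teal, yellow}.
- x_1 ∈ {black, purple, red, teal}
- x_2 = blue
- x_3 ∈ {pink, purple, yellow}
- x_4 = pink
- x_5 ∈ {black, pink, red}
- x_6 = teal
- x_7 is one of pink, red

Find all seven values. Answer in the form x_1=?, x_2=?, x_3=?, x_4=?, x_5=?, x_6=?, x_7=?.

x_1=purple, x_2=blue, x_3=yellow, x_4=pink, x_5=black, x_6=teal, x_7=red

x_2 has just one choice, so x_2 = blue.
x_4 must be pink (only option left). Strike pink from x_3, x_5, x_7.
That leaves x_6 = teal. So x_1 can't be teal.
x_7 must be red (only option left). Strike red from x_1, x_5.
x_5's domain is down to {black}, so x_5 = black. Strike black from x_1.
That leaves x_1 = purple. So x_3 can't be purple.
x_3 has just one choice, so x_3 = yellow.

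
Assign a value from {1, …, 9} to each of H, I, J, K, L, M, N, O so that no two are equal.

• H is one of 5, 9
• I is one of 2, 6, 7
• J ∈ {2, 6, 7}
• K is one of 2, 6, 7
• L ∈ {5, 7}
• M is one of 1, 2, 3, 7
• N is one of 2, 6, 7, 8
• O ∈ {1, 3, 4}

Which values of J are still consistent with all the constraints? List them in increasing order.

2, 6, 7

I, J, K between them cover only {2, 6, 7} — a naked triple. Remove those values from L, M, N.
L has just one choice, so L = 5. So H can't be 5.
N has just one choice, so N = 8.
H's domain is down to {9}, so H = 9.
No further eliminations apply; J can still be any of 2, 6, 7.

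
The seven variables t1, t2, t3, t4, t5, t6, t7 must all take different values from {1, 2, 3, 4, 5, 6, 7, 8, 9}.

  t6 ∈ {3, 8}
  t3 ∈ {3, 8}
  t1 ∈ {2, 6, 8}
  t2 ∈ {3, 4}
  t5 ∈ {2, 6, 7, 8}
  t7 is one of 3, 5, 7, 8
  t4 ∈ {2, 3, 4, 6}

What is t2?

The 7 variables draw from only 7 values {2, 3, 4, 5, 6, 7, 8}, so each is used; only t7 can be 5, hence t7 = 5.
Among the 6 still-open variables, 7 fits only t5 (and all 6 values in {2, 3, 4, 6, 7, 8} must be used), so t5 = 7.
The 2 variables t3 and t6 are confined to {3, 8}, which locks those values in; drop them from t1, t2, t4.
So t2 = 4.

4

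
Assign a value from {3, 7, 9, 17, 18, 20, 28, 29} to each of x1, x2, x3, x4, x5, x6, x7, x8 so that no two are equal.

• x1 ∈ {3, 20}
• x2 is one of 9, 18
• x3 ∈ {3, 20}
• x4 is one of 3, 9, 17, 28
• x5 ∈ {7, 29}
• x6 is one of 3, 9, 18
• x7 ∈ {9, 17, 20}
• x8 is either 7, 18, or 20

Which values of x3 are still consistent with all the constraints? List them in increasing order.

The 8 variables draw from only 8 values {3, 7, 9, 17, 18, 20, 28, 29}, so each is used; only x4 can be 28, hence x4 = 28.
The 7 still-open variables together cover exactly {3, 7, 9, 17, 18, 20, 29} — 7 values for 7 variables — and 17 appears only in x7's list, so x7 = 17.
The 6 still-open variables together cover exactly {3, 7, 9, 18, 20, 29} — 6 values for 6 variables — and 29 appears only in x5's list, so x5 = 29.
Among the 5 still-open variables, 7 fits only x8 (and all 5 values in {3, 7, 9, 18, 20} must be used), so x8 = 7.
x1 and x3 share exactly the 2 values {3, 20}; by pigeonhole those values go to them, so strike 3, 20 from x6.
No further eliminations apply; x3 can still be any of 3, 20.

3, 20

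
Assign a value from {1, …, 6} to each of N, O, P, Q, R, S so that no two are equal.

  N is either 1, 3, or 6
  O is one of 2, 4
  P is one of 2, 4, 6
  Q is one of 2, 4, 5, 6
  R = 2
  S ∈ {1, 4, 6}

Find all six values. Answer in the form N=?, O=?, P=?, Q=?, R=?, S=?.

N=3, O=4, P=6, Q=5, R=2, S=1

R has just one choice, so R = 2. Strike 2 from O, P, Q.
O's domain is down to {4}, so O = 4. Eliminate 4 elsewhere: P, Q, S.
P must be 6 (only option left). Strike 6 from N, Q, S.
Q has just one choice, so Q = 5.
That leaves S = 1. Eliminate 1 elsewhere: N.
N's domain is down to {3}, so N = 3.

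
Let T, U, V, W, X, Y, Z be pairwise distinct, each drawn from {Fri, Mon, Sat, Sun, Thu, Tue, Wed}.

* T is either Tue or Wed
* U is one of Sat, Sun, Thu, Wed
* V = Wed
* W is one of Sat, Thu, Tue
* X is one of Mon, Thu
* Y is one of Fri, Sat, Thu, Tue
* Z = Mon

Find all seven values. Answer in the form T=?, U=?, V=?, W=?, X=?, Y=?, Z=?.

V must be Wed (only option left). Eliminate Wed elsewhere: T, U.
That leaves Z = Mon. Strike Mon from X.
T has just one choice, so T = Tue. So W, Y can't be Tue.
X's domain is down to {Thu}, so X = Thu. Remove Thu from U, W, Y.
W's domain is down to {Sat}, so W = Sat. Eliminate Sat elsewhere: U, Y.
That leaves Y = Fri.
U must be Sun (only option left).

T=Tue, U=Sun, V=Wed, W=Sat, X=Thu, Y=Fri, Z=Mon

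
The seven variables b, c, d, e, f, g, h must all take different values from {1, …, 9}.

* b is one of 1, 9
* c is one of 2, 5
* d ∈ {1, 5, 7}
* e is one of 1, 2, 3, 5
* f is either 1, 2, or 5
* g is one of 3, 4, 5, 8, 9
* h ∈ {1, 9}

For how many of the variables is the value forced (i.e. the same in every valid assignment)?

2

The 2 variables b and h are confined to {1, 9}, which locks those values in; drop them from d, e, f, g.
c and f between them cover only {2, 5} — a naked pair. Remove those values from d, e, g.
d must be 7 (only option left).
That leaves e = 3. Strike 3 from g.
Determined: d=7, e=3. The other variables each still have more than one consistent value. That makes 2.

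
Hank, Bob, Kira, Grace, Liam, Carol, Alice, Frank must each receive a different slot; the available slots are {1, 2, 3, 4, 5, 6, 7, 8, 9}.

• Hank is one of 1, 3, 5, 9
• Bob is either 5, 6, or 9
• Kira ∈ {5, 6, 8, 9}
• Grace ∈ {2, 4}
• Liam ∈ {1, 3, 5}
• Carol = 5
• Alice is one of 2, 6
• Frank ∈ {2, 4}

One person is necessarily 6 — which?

Carol's domain is down to {5}, so Carol = 5. Eliminate 5 elsewhere: Hank, Bob, Kira, Liam.
Among the 7 still-open variables, 8 fits only Kira (and all 7 values in {1, 2, 3, 4, 6, 8, 9} must be used), so Kira = 8.
Grace and Frank between them cover only {2, 4} — a naked pair. Remove those values from Alice.
So 6 goes to Alice.

Alice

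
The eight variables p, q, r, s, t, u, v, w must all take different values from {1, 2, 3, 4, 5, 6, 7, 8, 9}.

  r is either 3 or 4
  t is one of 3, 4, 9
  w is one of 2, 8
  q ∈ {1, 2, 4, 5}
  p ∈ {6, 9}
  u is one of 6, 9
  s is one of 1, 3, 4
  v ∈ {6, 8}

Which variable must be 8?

The 8 variables together cover exactly {1, 2, 3, 4, 5, 6, 8, 9} — 8 values for 8 variables — and 5 appears only in q's list, so q = 5.
Among the 7 still-open variables, 1 fits only s (and all 7 values in {1, 2, 3, 4, 6, 8, 9} must be used), so s = 1.
The 6 still-open variables draw from only 6 values {2, 3, 4, 6, 8, 9}, so each is used; only w can be 2, hence w = 2.
The 5 still-open variables draw from only 5 values {3, 4, 6, 8, 9}, so each is used; only v can be 8, hence v = 8.

v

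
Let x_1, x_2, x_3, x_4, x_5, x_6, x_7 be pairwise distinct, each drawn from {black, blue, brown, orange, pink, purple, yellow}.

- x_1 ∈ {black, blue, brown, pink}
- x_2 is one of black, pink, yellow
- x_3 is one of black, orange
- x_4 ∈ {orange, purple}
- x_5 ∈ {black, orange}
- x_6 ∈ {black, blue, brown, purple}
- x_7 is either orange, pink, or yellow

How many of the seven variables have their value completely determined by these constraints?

x_3 and x_5 between them cover only {black, orange} — a naked pair. Remove those values from x_1, x_2, x_4, x_6, x_7.
x_4 has just one choice, so x_4 = purple. Eliminate purple elsewhere: x_6.
x_2 and x_7 share exactly the 2 values {pink, yellow}; by pigeonhole those values go to them, so strike pink, yellow from x_1.
Determined: x_4=purple. The other variables each still have more than one consistent value. That makes 1.

1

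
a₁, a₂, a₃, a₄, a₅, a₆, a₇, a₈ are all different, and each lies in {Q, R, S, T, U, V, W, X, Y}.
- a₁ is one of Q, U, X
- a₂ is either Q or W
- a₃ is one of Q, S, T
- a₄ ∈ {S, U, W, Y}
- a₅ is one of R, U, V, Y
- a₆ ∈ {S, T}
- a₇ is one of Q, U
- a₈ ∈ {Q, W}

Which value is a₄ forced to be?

Y

a₂ and a₈ share exactly the 2 values {Q, W}; by pigeonhole those values go to them, so strike Q, W from a₁, a₃, a₄, a₇.
a₇ must be U (only option left). Eliminate U elsewhere: a₁, a₄, a₅.
a₁ must be X (only option left).
a₃ and a₆ share exactly the 2 values {S, T}; by pigeonhole those values go to them, so strike S, T from a₄.
So a₄ = Y.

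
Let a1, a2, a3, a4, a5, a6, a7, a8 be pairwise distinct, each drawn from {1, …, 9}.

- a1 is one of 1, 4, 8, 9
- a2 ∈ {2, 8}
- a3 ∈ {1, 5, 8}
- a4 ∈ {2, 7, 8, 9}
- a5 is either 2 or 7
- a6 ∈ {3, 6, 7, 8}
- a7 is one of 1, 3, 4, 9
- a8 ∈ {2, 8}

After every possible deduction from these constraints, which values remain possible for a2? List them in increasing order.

2, 8

a2 and a8 share exactly the 2 values {2, 8}; by pigeonhole those values go to them, so strike 2, 8 from a1, a3, a4, a5, a6.
That leaves a5 = 7. Remove 7 from a4, a6.
That leaves a4 = 9. Eliminate 9 elsewhere: a1, a7.
No further eliminations apply; a2 can still be any of 2, 8.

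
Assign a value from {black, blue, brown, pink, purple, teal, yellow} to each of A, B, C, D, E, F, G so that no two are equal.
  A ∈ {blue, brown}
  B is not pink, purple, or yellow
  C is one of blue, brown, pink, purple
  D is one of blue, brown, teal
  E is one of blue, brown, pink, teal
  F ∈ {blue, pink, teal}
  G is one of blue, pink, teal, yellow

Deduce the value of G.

yellow

The 7 variables draw from only 7 values {black, blue, brown, pink, purple, teal, yellow}, so each is used; only B can be black, hence B = black.
The 6 still-open variables draw from only 6 values {blue, brown, pink, purple, teal, yellow}, so each is used; only C can be purple, hence C = purple.
The 5 still-open variables together cover exactly {blue, brown, pink, teal, yellow} — 5 values for 5 variables — and yellow appears only in G's list, so G = yellow.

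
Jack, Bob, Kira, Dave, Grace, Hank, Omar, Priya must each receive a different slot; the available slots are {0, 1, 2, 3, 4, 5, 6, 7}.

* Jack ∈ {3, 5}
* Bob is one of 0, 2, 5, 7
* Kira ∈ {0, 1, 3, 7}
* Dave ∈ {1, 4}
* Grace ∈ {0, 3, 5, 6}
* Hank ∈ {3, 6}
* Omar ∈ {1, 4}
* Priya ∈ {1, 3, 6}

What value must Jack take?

5

The 8 variables together cover exactly {0, 1, 2, 3, 4, 5, 6, 7} — 8 values for 8 variables — and 2 appears only in Bob's list, so Bob = 2.
Among the 7 still-open variables, 7 fits only Kira (and all 7 values in {0, 1, 3, 4, 5, 6, 7} must be used), so Kira = 7.
Among the 6 still-open variables, 0 fits only Grace (and all 6 values in {0, 1, 3, 4, 5, 6} must be used), so Grace = 0.
The 5 still-open variables together cover exactly {1, 3, 4, 5, 6} — 5 values for 5 variables — and 5 appears only in Jack's list, so Jack = 5.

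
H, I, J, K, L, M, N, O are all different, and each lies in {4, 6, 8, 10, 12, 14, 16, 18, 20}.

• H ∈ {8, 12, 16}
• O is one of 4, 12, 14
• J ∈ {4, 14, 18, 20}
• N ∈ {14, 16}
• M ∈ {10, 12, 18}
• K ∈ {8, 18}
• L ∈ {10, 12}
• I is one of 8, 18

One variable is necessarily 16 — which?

The 8 variables draw from only 8 values {4, 8, 10, 12, 14, 16, 18, 20}, so each is used; only J can be 20, hence J = 20.
The 7 still-open variables together cover exactly {4, 8, 10, 12, 14, 16, 18} — 7 values for 7 variables — and 4 appears only in O's list, so O = 4.
The 6 still-open variables draw from only 6 values {8, 10, 12, 14, 16, 18}, so each is used; only N can be 14, hence N = 14.
The 5 still-open variables draw from only 5 values {8, 10, 12, 16, 18}, so each is used; only H can be 16, hence H = 16.

H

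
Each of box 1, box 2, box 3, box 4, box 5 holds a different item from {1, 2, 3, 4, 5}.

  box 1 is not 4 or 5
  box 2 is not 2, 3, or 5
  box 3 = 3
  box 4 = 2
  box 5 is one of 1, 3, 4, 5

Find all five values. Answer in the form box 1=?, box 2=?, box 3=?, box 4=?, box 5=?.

box 3 has just one choice, so box 3 = 3. Remove 3 from box 1, box 5.
box 4 must be 2 (only option left). Eliminate 2 elsewhere: box 1.
That leaves box 1 = 1. So box 2, box 5 can't be 1.
That leaves box 2 = 4. Strike 4 from box 5.
box 5's domain is down to {5}, so box 5 = 5.

box 1=1, box 2=4, box 3=3, box 4=2, box 5=5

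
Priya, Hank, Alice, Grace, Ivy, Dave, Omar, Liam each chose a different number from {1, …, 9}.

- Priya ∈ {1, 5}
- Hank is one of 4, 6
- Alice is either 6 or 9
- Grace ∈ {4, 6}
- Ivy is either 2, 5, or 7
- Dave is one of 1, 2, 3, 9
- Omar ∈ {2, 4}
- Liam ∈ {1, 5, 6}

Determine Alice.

9

The 8 variables draw from only 8 values {1, 2, 3, 4, 5, 6, 7, 9}, so each is used; only Dave can be 3, hence Dave = 3.
Among the 7 still-open variables, 7 fits only Ivy (and all 7 values in {1, 2, 4, 5, 6, 7, 9} must be used), so Ivy = 7.
The 6 still-open variables draw from only 6 values {1, 2, 4, 5, 6, 9}, so each is used; only Omar can be 2, hence Omar = 2.
Among the 5 still-open variables, 9 fits only Alice (and all 5 values in {1, 4, 5, 6, 9} must be used), so Alice = 9.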